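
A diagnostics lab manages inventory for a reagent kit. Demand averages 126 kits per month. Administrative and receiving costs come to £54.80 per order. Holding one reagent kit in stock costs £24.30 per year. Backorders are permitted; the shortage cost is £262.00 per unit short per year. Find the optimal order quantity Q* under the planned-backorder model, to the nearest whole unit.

Q* ≈ 86 kits

Annual demand D = 126 × 12 = 1,512.
With planned backorders, Q* = √(2DS/H) · √((H+B)/B).
√(2DS/H) = √(2 × 1,512 × 54.8 / 24.3) = 82.581.
√((H+B)/B) = √((24.3+262)/262) = 1.0453.
Q* ≈ 86.325.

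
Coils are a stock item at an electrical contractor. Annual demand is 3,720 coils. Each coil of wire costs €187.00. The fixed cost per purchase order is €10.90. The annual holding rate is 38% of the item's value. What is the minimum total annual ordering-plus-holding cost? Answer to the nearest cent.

TC* ≈ €2,400.56

Holding cost H = 0.38 × €187.00 = €71.0600 per unit per year.
Q* = √(2DS/H) = √(2 × 3,720 × 10.9 / 71.06) ≈ 33.78.
At Q*, ordering cost (D/Q*)S equals holding cost (Q*/2)H, each = √(DSH/2).
Minimum total = √(2DSH) = √(2 × 3,720 × 10.9 × 71.06) ≈ 2400.559.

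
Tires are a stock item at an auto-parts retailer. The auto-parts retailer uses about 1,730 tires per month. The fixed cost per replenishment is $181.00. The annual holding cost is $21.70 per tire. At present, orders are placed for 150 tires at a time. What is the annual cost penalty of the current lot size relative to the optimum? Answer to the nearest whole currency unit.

Extra cost ≈ $13,908 per year

Annual demand D = 1,730 × 12 = 20,760.
EOQ = √(2DS/H) = √(2 × 20,760 × 181 / 21.7) ≈ 588.49.
Cost at Q* = (D/Q*)S + (Q*/2)H = √(2DSH) ≈ $12,770.20.
Cost at Q = 150: (20,760/150)×181 + (150/2)×21.7 = $25,050.40 + $1,627.50 = $26,677.90.
Excess = $26,677.90 − $12,770.20 = $13,907.70.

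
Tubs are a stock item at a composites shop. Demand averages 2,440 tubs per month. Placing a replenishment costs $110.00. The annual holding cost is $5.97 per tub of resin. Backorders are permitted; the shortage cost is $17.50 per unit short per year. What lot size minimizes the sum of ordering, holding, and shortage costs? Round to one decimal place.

Q* ≈ 1,202.9 tubs

Annual demand D = 2,440 × 12 = 29,280.
With planned backorders, Q* = √(2DS/H) · √((H+B)/B).
√(2DS/H) = √(2 × 29,280 × 110 / 5.97) = 1038.747.
√((H+B)/B) = √((5.97+17.5)/17.5) = 1.1581.
Q* ≈ 1202.949.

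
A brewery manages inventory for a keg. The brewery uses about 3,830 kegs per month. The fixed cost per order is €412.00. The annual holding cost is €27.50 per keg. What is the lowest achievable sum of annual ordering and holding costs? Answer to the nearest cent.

Annual demand D = 3,830 × 12 = 45,960.
EOQ = √(2DS/H) = √(2 × 45,960 × 412 / 27.5) ≈ 1173.51.
At Q*, ordering cost (D/Q*)S equals holding cost (Q*/2)H, each = √(DSH/2).
Minimum total = √(2DSH) = √(2 × 45,960 × 412 × 27.5) ≈ 32271.560.

TC* ≈ €32,271.56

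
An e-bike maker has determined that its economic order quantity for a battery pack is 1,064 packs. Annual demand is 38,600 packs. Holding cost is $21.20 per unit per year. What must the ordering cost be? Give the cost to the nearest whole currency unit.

The basic EOQ model gives Q* = √(2DS/H); rearrange for the unknown.
From Q* = √(2DS/H): S = Q*²H / (2D) = 1,064² × 21.2 / (2 × 38,600) = 310.8865.

S ≈ $311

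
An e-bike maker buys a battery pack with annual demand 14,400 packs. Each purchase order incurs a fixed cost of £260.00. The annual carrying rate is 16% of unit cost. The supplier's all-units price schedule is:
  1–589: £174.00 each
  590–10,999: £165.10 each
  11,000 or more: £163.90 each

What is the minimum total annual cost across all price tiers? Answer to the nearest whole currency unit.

TC* ≈ £2,391,578

Holding cost per unit per year at price C is H = 0.16·C.
Evaluate total cost at each tier's feasible EOQ or, if the EOQ is below the tier, at the tier's minimum quantity.
EOQ at £174.00 = 518.6 (feasible in tier 1): TC = 14,400×£174.00 + (14,400/518.6)×260 + (518.6/2)×0.16×£174.00 = £2,520,038.35.
EOQ at £165.10 = 532.4 < 590, so use break Q=590: TC = 14,400×£165.10 + (14,400/590.0)×260 + (590.0/2)×0.16×£165.10 = £2,391,578.48.
EOQ at £163.90 = 534.4 < 11000, so use break Q=11000: TC = 14,400×£163.90 + (14,400/11000.0)×260 + (11000.0/2)×0.16×£163.90 = £2,504,732.36.
Lowest total cost among the candidates is at Q = 590.0.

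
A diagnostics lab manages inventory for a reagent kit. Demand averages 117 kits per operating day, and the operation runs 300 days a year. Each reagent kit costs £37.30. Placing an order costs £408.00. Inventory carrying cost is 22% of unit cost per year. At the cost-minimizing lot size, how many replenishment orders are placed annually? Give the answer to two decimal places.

N ≈ 18.79 orders per year

Annual demand D = 117 × 300 = 35,100.
Holding cost H = 0.22 × £37.30 = £8.2060 per unit per year.
The optimal lot size = √(2DS/H) = √(2 × 35,100 × 408 / 8.206) ≈ 1868.24.
Orders per year = D / Q* = 35,100 / 1868.24 ≈ 18.788.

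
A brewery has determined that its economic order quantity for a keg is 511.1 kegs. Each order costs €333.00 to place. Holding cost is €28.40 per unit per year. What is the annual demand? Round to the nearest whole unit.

Squaring Q* = √(2DS/H) gives Q*² = 2DS/H.
From Q* = √(2DS/H): D = Q*²H / (2S) = 511.1² × 28.4 / (2 × 333) = 11139.248.

D ≈ 11,139 kegs per year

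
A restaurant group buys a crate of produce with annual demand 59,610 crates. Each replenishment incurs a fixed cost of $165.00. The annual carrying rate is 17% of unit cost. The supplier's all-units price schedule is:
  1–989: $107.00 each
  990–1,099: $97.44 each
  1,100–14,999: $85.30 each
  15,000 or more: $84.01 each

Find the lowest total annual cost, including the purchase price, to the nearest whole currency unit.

TC* ≈ $5,101,622

Holding cost per unit per year at price C is H = 0.17·C.
Candidates are each tier's EOQ (if it falls in that tier) and each price-break quantity.
Tier 1 ($107.00): EOQ = 1039.9 exceeds tier's upper bound 989, so this tier is dominated.
EOQ at $97.44 = 1089.7 (feasible in tier 2): TC = 59,610×$97.44 + (59,610/1089.7)×165 + (1089.7/2)×0.17×$97.44 = $5,826,449.75.
EOQ at $85.30 = 1164.7 (feasible in tier 3): TC = 59,610×$85.30 + (59,610/1164.7)×165 + (1164.7/2)×0.17×$85.30 = $5,101,622.45.
EOQ at $84.01 = 1173.6 < 15000, so use break Q=15000: TC = 59,610×$84.01 + (59,610/15000.0)×165 + (15000.0/2)×0.17×$84.01 = $5,115,604.56.
Lowest total cost among the candidates is at Q = 1164.7.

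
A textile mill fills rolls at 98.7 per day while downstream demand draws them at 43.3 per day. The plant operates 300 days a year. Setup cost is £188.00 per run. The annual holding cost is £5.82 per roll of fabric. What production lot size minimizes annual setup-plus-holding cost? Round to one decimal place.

Q* ≈ 1,222.8 rolls

Annual demand D = 43.3 × 300 = 12,990.
Production build-up factor (1 − d/p) = 1 − 43.3/98.7 = 0.5613.
Q* = √(2DS / (H(1 − d/p))) = √(2 × 12,990 × 188 / (5.82 × 0.5613)).
= √(4,884,240 / 3.2667) ≈ 1222.759.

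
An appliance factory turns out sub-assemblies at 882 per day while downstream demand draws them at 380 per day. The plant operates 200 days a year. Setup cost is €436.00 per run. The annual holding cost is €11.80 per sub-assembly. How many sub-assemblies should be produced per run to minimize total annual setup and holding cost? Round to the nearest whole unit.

Annual demand D = 380 × 200 = 76,000.
Production build-up factor (1 − d/p) = 1 − 380/882 = 0.5692.
Q* = √(2DS / (H(1 − d/p))) = √(2 × 76,000 × 436 / (11.8 × 0.5692)).
= √(66,272,000 / 6.7161) ≈ 3141.279.

Q* ≈ 3,141 sub-assemblies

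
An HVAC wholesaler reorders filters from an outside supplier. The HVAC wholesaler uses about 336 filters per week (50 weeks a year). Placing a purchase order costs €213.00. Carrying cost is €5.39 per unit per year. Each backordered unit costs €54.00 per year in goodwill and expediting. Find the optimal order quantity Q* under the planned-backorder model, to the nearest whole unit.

Annual demand D = 336 × 50 = 16,800.
With planned backorders, Q* = √(2DS/H) · √((H+B)/B).
√(2DS/H) = √(2 × 16,800 × 213 / 5.39) = 1152.299.
√((H+B)/B) = √((5.39+54)/54) = 1.0487.
Q* ≈ 1208.439.

Q* ≈ 1,208 filters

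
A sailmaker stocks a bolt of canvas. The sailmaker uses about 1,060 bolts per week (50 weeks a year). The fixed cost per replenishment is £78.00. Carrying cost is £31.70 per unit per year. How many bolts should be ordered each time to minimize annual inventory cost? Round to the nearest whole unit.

Annual demand D = 1,060 × 50 = 53,000.
EOQ = √(2DS / H) = √(2 × 53,000 × 78 / 31.7).
= √(8,268,000 / 31.7) = √260,820.1893 ≈ 510.706.

Q* ≈ 511 bolts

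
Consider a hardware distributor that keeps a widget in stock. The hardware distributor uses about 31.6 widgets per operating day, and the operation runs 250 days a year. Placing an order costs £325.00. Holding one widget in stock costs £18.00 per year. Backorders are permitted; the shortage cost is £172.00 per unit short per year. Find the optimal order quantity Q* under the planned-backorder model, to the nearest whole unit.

Q* ≈ 561 widgets

Annual demand D = 31.6 × 250 = 7,900.
With planned backorders, Q* = √(2DS/H) · √((H+B)/B).
√(2DS/H) = √(2 × 7,900 × 325 / 18) = 534.114.
√((H+B)/B) = √((18+172)/172) = 1.0510.
Q* ≈ 561.367.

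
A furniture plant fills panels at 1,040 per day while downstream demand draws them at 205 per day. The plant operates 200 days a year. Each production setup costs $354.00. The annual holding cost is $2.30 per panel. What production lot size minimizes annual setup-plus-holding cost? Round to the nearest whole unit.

Annual demand D = 205 × 200 = 41,000.
Production build-up factor (1 − d/p) = 1 − 205/1,040 = 0.8029.
Q* = √(2DS / (H(1 − d/p))) = √(2 × 41,000 × 354 / (2.3 × 0.8029)).
= √(29,028,000 / 1.8466) ≈ 3964.771.

Q* ≈ 3,965 panels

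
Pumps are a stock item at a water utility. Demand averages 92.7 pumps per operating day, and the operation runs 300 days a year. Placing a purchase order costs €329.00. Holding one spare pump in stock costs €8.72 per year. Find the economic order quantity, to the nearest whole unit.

Q* ≈ 1,449 pumps

Annual demand D = 92.7 × 300 = 27,810.
EOQ = √(2DS / H) = √(2 × 27,810 × 329 / 8.72).
= √(18,298,980 / 8.72) = √2,098,506.8807 ≈ 1448.622.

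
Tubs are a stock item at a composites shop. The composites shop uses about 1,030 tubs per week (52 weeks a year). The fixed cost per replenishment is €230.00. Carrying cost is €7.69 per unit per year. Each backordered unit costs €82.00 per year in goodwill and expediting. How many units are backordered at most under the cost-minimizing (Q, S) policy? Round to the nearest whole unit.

S* ≈ 161 tubs

Annual demand D = 1,030 × 52 = 53,560.
With planned backorders, Q* = √(2DS/H) · √((H+B)/B).
√(2DS/H) = √(2 × 53,560 × 230 / 7.69) = 1789.930.
√((H+B)/B) = √((7.69+82)/82) = 1.0458.
Q* ≈ 1871.980.
S* = Q* · H/(H+B) = 1871.980 × 7.69/89.69 ≈ 160.503.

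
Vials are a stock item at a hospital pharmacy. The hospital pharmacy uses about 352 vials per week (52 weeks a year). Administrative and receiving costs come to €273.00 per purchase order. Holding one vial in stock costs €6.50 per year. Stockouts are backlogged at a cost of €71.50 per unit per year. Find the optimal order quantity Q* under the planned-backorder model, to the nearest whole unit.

Annual demand D = 352 × 52 = 18,304.
With planned backorders, Q* = √(2DS/H) · √((H+B)/B).
√(2DS/H) = √(2 × 18,304 × 273 / 6.5) = 1239.974.
√((H+B)/B) = √((6.5+71.5)/71.5) = 1.0445.
Q* ≈ 1295.111.

Q* ≈ 1,295 vials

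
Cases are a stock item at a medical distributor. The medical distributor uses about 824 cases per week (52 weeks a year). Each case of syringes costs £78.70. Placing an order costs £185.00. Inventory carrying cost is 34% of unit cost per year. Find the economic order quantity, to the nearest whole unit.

Q* ≈ 770 cases

Annual demand D = 824 × 52 = 42,848.
Holding cost H = 0.34 × £78.70 = £26.7580 per unit per year.
EOQ = √(2DS / H) = √(2 × 42,848 × 185 / 26.758).
= √(15,853,760 / 26.758) = √592,486.7329 ≈ 769.732.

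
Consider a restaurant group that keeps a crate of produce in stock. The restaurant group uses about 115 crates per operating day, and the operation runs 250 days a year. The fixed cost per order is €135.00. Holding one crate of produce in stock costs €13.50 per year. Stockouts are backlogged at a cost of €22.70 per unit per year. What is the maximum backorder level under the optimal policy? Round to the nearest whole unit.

S* ≈ 357 crates

Annual demand D = 115 × 250 = 28,750.
With planned backorders, Q* = √(2DS/H) · √((H+B)/B).
√(2DS/H) = √(2 × 28,750 × 135 / 13.5) = 758.288.
√((H+B)/B) = √((13.5+22.7)/22.7) = 1.2628.
Q* ≈ 957.580.
S* = Q* · H/(H+B) = 957.580 × 13.5/36.2 ≈ 357.109.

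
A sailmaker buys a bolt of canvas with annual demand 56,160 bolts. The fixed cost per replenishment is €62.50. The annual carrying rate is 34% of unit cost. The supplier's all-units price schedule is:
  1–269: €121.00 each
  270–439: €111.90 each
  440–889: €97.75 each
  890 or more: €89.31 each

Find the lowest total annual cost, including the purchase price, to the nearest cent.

TC* ≈ €5,033,106.02

Holding cost per unit per year at price C is H = 0.34·C.
Evaluate total cost at each tier's feasible EOQ or, if the EOQ is below the tier, at the tier's minimum quantity.
Tier 1 (€121.00): EOQ = 413.1 exceeds tier's upper bound 269, so this tier is dominated.
EOQ at €111.90 = 429.6 (feasible in tier 2): TC = 56,160×€111.90 + (56,160/429.6)×62.5 + (429.6/2)×0.34×€111.90 = €6,300,646.67.
EOQ at €97.75 = 459.6 (feasible in tier 3): TC = 56,160×€97.75 + (56,160/459.6)×62.5 + (459.6/2)×0.34×€97.75 = €5,504,914.48.
EOQ at €89.31 = 480.8 < 890, so use break Q=890: TC = 56,160×€89.31 + (56,160/890.0)×62.5 + (890.0/2)×0.34×€89.31 = €5,033,106.02.
Lowest total cost among the candidates is at Q = 890.0.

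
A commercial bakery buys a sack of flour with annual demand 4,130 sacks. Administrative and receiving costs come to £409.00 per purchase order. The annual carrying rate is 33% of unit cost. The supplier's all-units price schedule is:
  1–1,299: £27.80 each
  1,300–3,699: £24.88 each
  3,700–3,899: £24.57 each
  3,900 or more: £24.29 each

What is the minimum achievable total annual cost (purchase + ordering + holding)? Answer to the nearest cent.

TC* ≈ £109,390.52

Holding cost per unit per year at price C is H = 0.33·C.
Candidates are each tier's EOQ (if it falls in that tier) and each price-break quantity.
EOQ at £27.80 = 606.8 (feasible in tier 1): TC = 4,130×£27.80 + (4,130/606.8)×409 + (606.8/2)×0.33×£27.80 = £120,381.13.
EOQ at £24.88 = 641.5 < 1300, so use break Q=1300: TC = 4,130×£24.88 + (4,130/1300.0)×409 + (1300.0/2)×0.33×£24.88 = £109,390.52.
EOQ at £24.57 = 645.5 < 3700, so use break Q=3700: TC = 4,130×£24.57 + (4,130/3700.0)×409 + (3700.0/2)×0.33×£24.57 = £116,930.62.
EOQ at £24.29 = 649.2 < 3900, so use break Q=3900: TC = 4,130×£24.29 + (4,130/3900.0)×409 + (3900.0/2)×0.33×£24.29 = £116,381.44.
Lowest total cost among the candidates is at Q = 1300.0.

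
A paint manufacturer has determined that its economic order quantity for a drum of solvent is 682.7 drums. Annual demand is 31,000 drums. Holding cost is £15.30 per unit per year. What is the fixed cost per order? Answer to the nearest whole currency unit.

The basic EOQ model gives Q* = √(2DS/H); rearrange for the unknown.
From Q* = √(2DS/H): S = Q*²H / (2D) = 682.7² × 15.3 / (2 × 31,000) = 115.0163.

S ≈ £115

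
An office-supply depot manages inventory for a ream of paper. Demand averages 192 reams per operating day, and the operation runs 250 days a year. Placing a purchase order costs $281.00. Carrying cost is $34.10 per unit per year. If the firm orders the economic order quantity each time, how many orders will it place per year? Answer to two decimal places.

N ≈ 53.97 orders per year

Annual demand D = 192 × 250 = 48,000.
Q* = √(2DS/H) = √(2 × 48,000 × 281 / 34.1) ≈ 889.43.
Orders per year = D / Q* = 48,000 / 889.43 ≈ 53.967.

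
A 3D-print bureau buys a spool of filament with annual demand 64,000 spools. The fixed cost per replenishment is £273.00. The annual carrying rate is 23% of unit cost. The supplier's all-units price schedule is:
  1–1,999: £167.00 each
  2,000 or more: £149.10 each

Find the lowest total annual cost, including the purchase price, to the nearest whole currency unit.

TC* ≈ £9,585,429

Holding cost per unit per year at price C is H = 0.23·C.
Candidates are each tier's EOQ (if it falls in that tier) and each price-break quantity.
EOQ at £167.00 = 953.8 (feasible in tier 1): TC = 64,000×£167.00 + (64,000/953.8)×273 + (953.8/2)×0.23×£167.00 = £10,724,636.03.
EOQ at £149.10 = 1009.4 < 2000, so use break Q=2000: TC = 64,000×£149.10 + (64,000/2000.0)×273 + (2000.0/2)×0.23×£149.10 = £9,585,429.00.
Lowest total cost among the candidates is at Q = 2000.0.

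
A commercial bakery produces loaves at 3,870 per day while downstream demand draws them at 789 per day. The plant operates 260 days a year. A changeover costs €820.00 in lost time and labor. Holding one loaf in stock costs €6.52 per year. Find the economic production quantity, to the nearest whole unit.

Annual demand D = 789 × 260 = 205,140.
Production build-up factor (1 − d/p) = 1 − 789/3,870 = 0.7961.
Q* = √(2DS / (H(1 − d/p))) = √(2 × 205,140 × 820 / (6.52 × 0.7961)).
= √(336,429,600 / 5.1907) ≈ 8050.687.

Q* ≈ 8,051 loaves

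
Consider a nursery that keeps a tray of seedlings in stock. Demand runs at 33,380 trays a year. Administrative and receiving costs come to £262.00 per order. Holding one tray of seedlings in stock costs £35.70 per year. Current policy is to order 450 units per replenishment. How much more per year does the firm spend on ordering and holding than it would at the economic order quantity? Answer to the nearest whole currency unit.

EOQ = √(2DS/H) = √(2 × 33,380 × 262 / 35.7) ≈ 699.96.
Cost at Q* = (D/Q*)S + (Q*/2)H = √(2DSH) ≈ £24,988.66.
Cost at Q = 450: (33,380/450)×262 + (450/2)×35.7 = £19,434.58 + £8,032.50 = £27,467.08.
Excess = £27,467.08 − £24,988.66 = £2,478.42.

Extra cost ≈ £2,478 per year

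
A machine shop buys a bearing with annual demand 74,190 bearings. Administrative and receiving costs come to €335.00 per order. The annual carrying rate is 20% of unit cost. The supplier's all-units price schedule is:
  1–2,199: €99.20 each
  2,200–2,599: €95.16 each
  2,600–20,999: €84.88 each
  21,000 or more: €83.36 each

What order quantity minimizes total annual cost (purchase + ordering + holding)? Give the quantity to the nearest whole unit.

Q* ≈ 2,600 bearings

Holding cost per unit per year at price C is H = 0.20·C.
Evaluate total cost at each tier's feasible EOQ or, if the EOQ is below the tier, at the tier's minimum quantity.
EOQ at €99.20 = 1582.8 (feasible in tier 1): TC = 74,190×€99.20 + (74,190/1582.8)×335 + (1582.8/2)×0.20×€99.20 = €7,391,051.71.
EOQ at €95.16 = 1616.1 < 2200, so use break Q=2200: TC = 74,190×€95.16 + (74,190/2200.0)×335 + (2200.0/2)×0.20×€95.16 = €7,092,152.71.
EOQ at €84.88 = 1711.2 < 2600, so use break Q=2600: TC = 74,190×€84.88 + (74,190/2600.0)×335 + (2600.0/2)×0.20×€84.88 = €6,328,875.10.
EOQ at €83.36 = 1726.7 < 21000, so use break Q=21000: TC = 74,190×€83.36 + (74,190/21000.0)×335 + (21000.0/2)×0.20×€83.36 = €6,360,717.91.
Lowest total cost is €6,328,875.10 at Q = 2600.0.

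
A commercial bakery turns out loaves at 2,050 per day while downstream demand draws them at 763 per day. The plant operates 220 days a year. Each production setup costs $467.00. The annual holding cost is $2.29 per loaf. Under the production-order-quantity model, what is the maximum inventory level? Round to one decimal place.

Annual demand D = 763 × 220 = 167,860.
Production build-up factor (1 − d/p) = 1 − 763/2,050 = 0.6278.
Q* = √(2DS / (H(1 − d/p))) = √(2 × 167,860 × 467 / (2.29 × 0.6278)).
= √(156,781,240 / 1.4377) ≈ 10442.800.
Maximum inventory = Q*(1 − d/p) = 10442.800 × 0.6278 ≈ 6556.041.

I_max ≈ 6,556.0 loaves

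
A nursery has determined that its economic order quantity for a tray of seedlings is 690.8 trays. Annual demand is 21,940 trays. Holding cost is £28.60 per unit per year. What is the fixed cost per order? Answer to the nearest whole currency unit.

Squaring Q* = √(2DS/H) gives Q*² = 2DS/H.
From Q* = √(2DS/H): S = Q*²H / (2D) = 690.8² × 28.6 / (2 × 21,940) = 311.0313.

S ≈ £311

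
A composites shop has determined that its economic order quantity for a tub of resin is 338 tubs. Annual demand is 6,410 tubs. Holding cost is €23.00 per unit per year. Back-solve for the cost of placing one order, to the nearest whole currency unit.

Invert the EOQ relation Q*² = 2DS/H.
From Q* = √(2DS/H): S = Q*²H / (2D) = 338² × 23 / (2 × 6,410) = 204.9619.

S ≈ €205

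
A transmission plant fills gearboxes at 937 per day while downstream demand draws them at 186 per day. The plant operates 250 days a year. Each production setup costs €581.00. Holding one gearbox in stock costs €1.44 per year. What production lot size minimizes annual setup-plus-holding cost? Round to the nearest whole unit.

Q* ≈ 6,842 gearboxes

Annual demand D = 186 × 250 = 46,500.
Production build-up factor (1 − d/p) = 1 − 186/937 = 0.8015.
Q* = √(2DS / (H(1 − d/p))) = √(2 × 46,500 × 581 / (1.44 × 0.8015)).
= √(54,033,000 / 1.1542) ≈ 6842.237.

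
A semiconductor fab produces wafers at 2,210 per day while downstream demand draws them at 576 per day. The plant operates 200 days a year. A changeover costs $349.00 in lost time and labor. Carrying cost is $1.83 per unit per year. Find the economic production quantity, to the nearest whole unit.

Annual demand D = 576 × 200 = 115,200.
Production build-up factor (1 − d/p) = 1 − 576/2,210 = 0.7394.
Q* = √(2DS / (H(1 − d/p))) = √(2 × 115,200 × 349 / (1.83 × 0.7394)).
= √(80,409,600 / 1.353) ≈ 7709.008.

Q* ≈ 7,709 wafers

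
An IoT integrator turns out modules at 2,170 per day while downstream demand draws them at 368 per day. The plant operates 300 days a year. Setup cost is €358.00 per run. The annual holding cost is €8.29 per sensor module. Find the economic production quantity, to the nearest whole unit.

Annual demand D = 368 × 300 = 110,400.
Production build-up factor (1 − d/p) = 1 − 368/2,170 = 0.8304.
Q* = √(2DS / (H(1 − d/p))) = √(2 × 110,400 × 358 / (8.29 × 0.8304)).
= √(79,046,400 / 6.8841) ≈ 3388.568.

Q* ≈ 3,389 modules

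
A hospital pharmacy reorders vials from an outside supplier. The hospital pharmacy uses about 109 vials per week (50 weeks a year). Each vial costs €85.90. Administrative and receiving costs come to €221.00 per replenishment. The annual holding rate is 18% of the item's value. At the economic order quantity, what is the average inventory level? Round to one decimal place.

Annual demand D = 109 × 50 = 5,450.
Holding cost H = 0.18 × €85.90 = €15.4620 per unit per year.
The optimal lot size = √(2DS/H) = √(2 × 5,450 × 221 / 15.462) ≈ 394.71.
Average inventory = Q*/2 ≈ 394.71 / 2 = 197.354.

Average inventory ≈ 197.4 vials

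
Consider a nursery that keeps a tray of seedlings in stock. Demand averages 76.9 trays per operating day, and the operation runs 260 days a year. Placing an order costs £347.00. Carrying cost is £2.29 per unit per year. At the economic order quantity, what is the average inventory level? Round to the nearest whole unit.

Average inventory ≈ 1,231 trays

Annual demand D = 76.9 × 260 = 19,994.
EOQ = √(2DS/H) = √(2 × 19,994 × 347 / 2.29) ≈ 2461.57.
Average inventory = Q*/2 ≈ 2461.57 / 2 = 1230.784.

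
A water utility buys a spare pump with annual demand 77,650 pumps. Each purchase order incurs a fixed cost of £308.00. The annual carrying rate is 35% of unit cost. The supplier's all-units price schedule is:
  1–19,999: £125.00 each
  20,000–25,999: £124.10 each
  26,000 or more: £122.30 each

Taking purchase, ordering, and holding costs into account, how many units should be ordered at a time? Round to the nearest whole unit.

Q* ≈ 1,046 pumps

Holding cost per unit per year at price C is H = 0.35·C.
Evaluate total cost at each tier's feasible EOQ or, if the EOQ is below the tier, at the tier's minimum quantity.
EOQ at £125.00 = 1045.6 (feasible in tier 1): TC = 77,650×£125.00 + (77,650/1045.6)×308 + (1045.6/2)×0.35×£125.00 = £9,751,995.68.
EOQ at £124.10 = 1049.4 < 20000, so use break Q=20000: TC = 77,650×£124.10 + (77,650/20000.0)×308 + (20000.0/2)×0.35×£124.10 = £10,071,910.81.
EOQ at £122.30 = 1057.1 < 26000, so use break Q=26000: TC = 77,650×£122.30 + (77,650/26000.0)×308 + (26000.0/2)×0.35×£122.30 = £10,053,979.85.
Lowest total cost is £9,751,995.68 at Q = 1045.6.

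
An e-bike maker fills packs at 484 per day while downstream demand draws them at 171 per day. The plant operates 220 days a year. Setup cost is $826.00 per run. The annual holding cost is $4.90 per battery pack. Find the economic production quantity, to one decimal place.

Q* ≈ 4,428.6 packs

Annual demand D = 171 × 220 = 37,620.
Production build-up factor (1 − d/p) = 1 − 171/484 = 0.6467.
Q* = √(2DS / (H(1 − d/p))) = √(2 × 37,620 × 826 / (4.9 × 0.6467)).
= √(62,148,240 / 3.1688) ≈ 4428.604.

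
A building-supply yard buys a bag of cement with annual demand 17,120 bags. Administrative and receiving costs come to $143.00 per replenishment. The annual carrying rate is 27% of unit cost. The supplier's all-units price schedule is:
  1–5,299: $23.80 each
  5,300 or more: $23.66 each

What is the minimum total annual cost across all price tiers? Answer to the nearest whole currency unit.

Holding cost per unit per year at price C is H = 0.27·C.
For each price level, check whether its EOQ is feasible; otherwise the best quantity at that price is the breakpoint.
EOQ at $23.80 = 872.9 (feasible in tier 1): TC = 17,120×$23.80 + (17,120/872.9)×143 + (872.9/2)×0.27×$23.80 = $413,065.26.
EOQ at $23.66 = 875.5 < 5300, so use break Q=5300: TC = 17,120×$23.66 + (17,120/5300.0)×143 + (5300.0/2)×0.27×$23.66 = $422,449.85.
Lowest total cost among the candidates is at Q = 872.9.

TC* ≈ $413,065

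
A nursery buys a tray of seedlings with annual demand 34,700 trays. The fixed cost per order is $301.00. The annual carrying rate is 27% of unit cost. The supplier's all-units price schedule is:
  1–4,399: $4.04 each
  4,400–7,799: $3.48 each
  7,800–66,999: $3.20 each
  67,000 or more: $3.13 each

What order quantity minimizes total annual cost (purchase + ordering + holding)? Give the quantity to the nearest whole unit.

Q* ≈ 7,800 trays

Holding cost per unit per year at price C is H = 0.27·C.
Candidates are each tier's EOQ (if it falls in that tier) and each price-break quantity.
EOQ at $4.04 = 4376.1 (feasible in tier 1): TC = 34,700×$4.04 + (34,700/4376.1)×301 + (4376.1/2)×0.27×$4.04 = $144,961.48.
EOQ at $3.48 = 4715.1 (feasible in tier 2): TC = 34,700×$3.48 + (34,700/4715.1)×301 + (4715.1/2)×0.27×$3.48 = $125,186.31.
EOQ at $3.20 = 4917.1 < 7800, so use break Q=7800: TC = 34,700×$3.20 + (34,700/7800.0)×301 + (7800.0/2)×0.27×$3.20 = $115,748.66.
EOQ at $3.13 = 4971.7 < 67000, so use break Q=67000: TC = 34,700×$3.13 + (34,700/67000.0)×301 + (67000.0/2)×0.27×$3.13 = $137,077.74.
Lowest total cost is $115,748.66 at Q = 7800.0.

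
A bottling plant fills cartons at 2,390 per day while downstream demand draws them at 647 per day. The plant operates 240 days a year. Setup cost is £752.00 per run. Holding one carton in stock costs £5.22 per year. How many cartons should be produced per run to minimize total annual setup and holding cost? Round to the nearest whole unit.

Annual demand D = 647 × 240 = 155,280.
Production build-up factor (1 − d/p) = 1 − 647/2,390 = 0.7293.
Q* = √(2DS / (H(1 − d/p))) = √(2 × 155,280 × 752 / (5.22 × 0.7293)).
= √(233,541,120 / 3.8069) ≈ 7832.433.

Q* ≈ 7,832 cartons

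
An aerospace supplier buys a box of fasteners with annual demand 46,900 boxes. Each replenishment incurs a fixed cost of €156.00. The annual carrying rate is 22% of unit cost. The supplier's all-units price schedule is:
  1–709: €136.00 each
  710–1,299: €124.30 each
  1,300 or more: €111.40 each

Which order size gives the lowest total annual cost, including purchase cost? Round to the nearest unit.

Q* ≈ 1,300 boxes

Holding cost per unit per year at price C is H = 0.22·C.
Evaluate total cost at each tier's feasible EOQ or, if the EOQ is below the tier, at the tier's minimum quantity.
EOQ at €136.00 = 699.3 (feasible in tier 1): TC = 46,900×€136.00 + (46,900/699.3)×156 + (699.3/2)×0.22×€136.00 = €6,399,323.99.
EOQ at €124.30 = 731.5 (feasible in tier 2): TC = 46,900×€124.30 + (46,900/731.5)×156 + (731.5/2)×0.22×€124.30 = €5,849,673.71.
EOQ at €111.40 = 772.7 < 1300, so use break Q=1300: TC = 46,900×€111.40 + (46,900/1300.0)×156 + (1300.0/2)×0.22×€111.40 = €5,246,218.20.
Lowest total cost is €5,246,218.20 at Q = 1300.0.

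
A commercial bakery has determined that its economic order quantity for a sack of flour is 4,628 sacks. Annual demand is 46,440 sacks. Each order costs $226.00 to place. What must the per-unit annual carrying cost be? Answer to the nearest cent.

Squaring Q* = √(2DS/H) gives Q*² = 2DS/H.
From Q* = √(2DS/H): H = 2DS / Q*² = 2 × 46,440 × 226 / 4,628² = 0.9800.

H ≈ $0.98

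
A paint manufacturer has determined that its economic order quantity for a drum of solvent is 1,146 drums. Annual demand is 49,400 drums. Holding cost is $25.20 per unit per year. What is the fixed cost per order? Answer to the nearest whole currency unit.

Squaring Q* = √(2DS/H) gives Q*² = 2DS/H.
From Q* = √(2DS/H): S = Q*²H / (2D) = 1,146² × 25.2 / (2 × 49,400) = 334.9753.

S ≈ $335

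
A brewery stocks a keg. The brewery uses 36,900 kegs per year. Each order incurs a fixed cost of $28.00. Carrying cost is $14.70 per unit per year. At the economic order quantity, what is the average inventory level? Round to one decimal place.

Average inventory ≈ 187.5 kegs

Q* = √(2DS/H) = √(2 × 36,900 × 28 / 14.7) ≈ 374.93.
Average inventory = Q*/2 ≈ 374.93 / 2 = 187.464.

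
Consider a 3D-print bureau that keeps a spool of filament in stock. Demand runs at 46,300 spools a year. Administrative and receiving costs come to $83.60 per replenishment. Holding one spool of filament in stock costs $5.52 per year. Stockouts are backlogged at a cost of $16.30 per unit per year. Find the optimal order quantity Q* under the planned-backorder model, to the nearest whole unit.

Q* ≈ 1,370 spools

With planned backorders, Q* = √(2DS/H) · √((H+B)/B).
√(2DS/H) = √(2 × 46,300 × 83.6 / 5.52) = 1184.238.
√((H+B)/B) = √((5.52+16.3)/16.3) = 1.1570.
Q* ≈ 1370.164.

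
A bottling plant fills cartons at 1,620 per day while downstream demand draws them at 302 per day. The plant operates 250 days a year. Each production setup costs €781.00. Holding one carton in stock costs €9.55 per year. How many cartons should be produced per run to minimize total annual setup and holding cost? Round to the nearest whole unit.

Q* ≈ 3,896 cartons

Annual demand D = 302 × 250 = 75,500.
Production build-up factor (1 − d/p) = 1 − 302/1,620 = 0.8136.
Q* = √(2DS / (H(1 − d/p))) = √(2 × 75,500 × 781 / (9.55 × 0.8136)).
= √(117,931,000 / 7.7697) ≈ 3895.939.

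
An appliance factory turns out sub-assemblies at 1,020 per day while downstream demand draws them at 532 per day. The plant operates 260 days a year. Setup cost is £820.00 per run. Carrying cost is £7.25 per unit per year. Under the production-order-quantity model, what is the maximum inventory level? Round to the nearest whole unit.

I_max ≈ 3,869 sub-assemblies

Annual demand D = 532 × 260 = 138,320.
Production build-up factor (1 − d/p) = 1 − 532/1,020 = 0.4784.
Q* = √(2DS / (H(1 − d/p))) = √(2 × 138,320 × 820 / (7.25 × 0.4784)).
= √(226,844,800 / 3.4686) ≈ 8086.965.
Maximum inventory = Q*(1 − d/p) = 8086.965 × 0.4784 ≈ 3869.058.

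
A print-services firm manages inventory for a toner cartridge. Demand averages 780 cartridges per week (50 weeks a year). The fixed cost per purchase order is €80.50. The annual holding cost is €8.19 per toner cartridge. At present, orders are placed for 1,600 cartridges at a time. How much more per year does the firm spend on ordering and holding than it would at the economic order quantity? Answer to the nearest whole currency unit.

Extra cost ≈ €1,343 per year

Annual demand D = 780 × 50 = 39,000.
EOQ = √(2DS/H) = √(2 × 39,000 × 80.5 / 8.19) ≈ 875.60.
Cost at Q* = (D/Q*)S + (Q*/2)H = √(2DSH) ≈ €7,171.12.
Cost at Q = 1,600: (39,000/1,600)×80.5 + (1,600/2)×8.19 = €1,962.19 + €6,552.00 = €8,514.19.
Excess = €8,514.19 − €7,171.12 = €1,343.06.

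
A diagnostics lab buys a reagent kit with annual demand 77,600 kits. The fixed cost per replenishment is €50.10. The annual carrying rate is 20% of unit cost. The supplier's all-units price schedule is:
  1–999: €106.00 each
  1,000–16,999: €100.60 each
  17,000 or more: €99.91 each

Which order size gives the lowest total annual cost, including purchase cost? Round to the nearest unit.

Q* ≈ 1,000 kits

Holding cost per unit per year at price C is H = 0.20·C.
Evaluate total cost at each tier's feasible EOQ or, if the EOQ is below the tier, at the tier's minimum quantity.
EOQ at €106.00 = 605.6 (feasible in tier 1): TC = 77,600×€106.00 + (77,600/605.6)×50.1 + (605.6/2)×0.20×€106.00 = €8,238,439.04.
EOQ at €100.60 = 621.7 < 1000, so use break Q=1000: TC = 77,600×€100.60 + (77,600/1000.0)×50.1 + (1000.0/2)×0.20×€100.60 = €7,820,507.76.
EOQ at €99.91 = 623.8 < 17000, so use break Q=17000: TC = 77,600×€99.91 + (77,600/17000.0)×50.1 + (17000.0/2)×0.20×€99.91 = €7,923,091.69.
Lowest total cost is €7,820,507.76 at Q = 1000.0.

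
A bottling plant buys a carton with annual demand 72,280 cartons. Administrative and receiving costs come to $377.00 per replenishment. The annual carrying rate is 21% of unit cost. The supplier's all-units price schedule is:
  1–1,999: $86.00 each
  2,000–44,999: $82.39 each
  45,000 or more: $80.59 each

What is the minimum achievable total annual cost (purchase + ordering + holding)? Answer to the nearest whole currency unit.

Holding cost per unit per year at price C is H = 0.21·C.
For each price level, check whether its EOQ is feasible; otherwise the best quantity at that price is the breakpoint.
EOQ at $86.00 = 1737.1 (feasible in tier 1): TC = 72,280×$86.00 + (72,280/1737.1)×377 + (1737.1/2)×0.21×$86.00 = $6,247,452.82.
EOQ at $82.39 = 1774.8 < 2000, so use break Q=2000: TC = 72,280×$82.39 + (72,280/2000.0)×377 + (2000.0/2)×0.21×$82.39 = $5,986,075.88.
EOQ at $80.59 = 1794.5 < 45000, so use break Q=45000: TC = 72,280×$80.59 + (72,280/45000.0)×377 + (45000.0/2)×0.21×$80.59 = $6,206,438.50.
Lowest total cost among the candidates is at Q = 2000.0.

TC* ≈ $5,986,076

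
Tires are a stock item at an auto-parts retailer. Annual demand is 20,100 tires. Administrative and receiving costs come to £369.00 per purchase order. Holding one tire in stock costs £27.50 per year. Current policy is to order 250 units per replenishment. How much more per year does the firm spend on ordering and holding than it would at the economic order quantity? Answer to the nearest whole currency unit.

EOQ = √(2DS/H) = √(2 × 20,100 × 369 / 27.5) ≈ 734.45.
Cost at Q* = (D/Q*)S + (Q*/2)H = √(2DSH) ≈ £20,197.26.
Cost at Q = 250: (20,100/250)×369 + (250/2)×27.5 = £29,667.60 + £3,437.50 = £33,105.10.
Excess = £33,105.10 − £20,197.26 = £12,907.84.

Extra cost ≈ £12,908 per year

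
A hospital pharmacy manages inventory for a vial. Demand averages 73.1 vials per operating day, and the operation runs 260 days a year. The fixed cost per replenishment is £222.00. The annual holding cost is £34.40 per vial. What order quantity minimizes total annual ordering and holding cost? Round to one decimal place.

Annual demand D = 73.1 × 260 = 19,006.
EOQ = √(2DS / H) = √(2 × 19,006 × 222 / 34.4).
= √(8,438,664 / 34.4) = √245,310 ≈ 495.288.

Q* ≈ 495.3 vials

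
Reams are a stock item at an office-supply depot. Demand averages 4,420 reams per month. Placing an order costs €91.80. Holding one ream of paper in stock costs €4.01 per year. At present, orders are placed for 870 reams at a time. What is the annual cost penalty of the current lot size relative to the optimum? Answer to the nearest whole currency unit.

Annual demand D = 4,420 × 12 = 53,040.
EOQ = √(2DS/H) = √(2 × 53,040 × 91.8 / 4.01) ≈ 1558.35.
Cost at Q* = (D/Q*)S + (Q*/2)H = √(2DSH) ≈ €6,249.00.
Cost at Q = 870: (53,040/870)×91.8 + (870/2)×4.01 = €5,596.63 + €1,744.35 = €7,340.98.
Excess = €7,340.98 − €6,249.00 = €1,091.99.

Extra cost ≈ €1,092 per year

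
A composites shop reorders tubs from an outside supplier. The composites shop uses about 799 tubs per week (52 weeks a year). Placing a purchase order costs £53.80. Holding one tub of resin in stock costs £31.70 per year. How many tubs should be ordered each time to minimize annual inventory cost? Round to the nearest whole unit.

Annual demand D = 799 × 52 = 41,548.
EOQ = √(2DS / H) = √(2 × 41,548 × 53.8 / 31.7).
= √(4,470,564.8 / 31.7) = √141,027.2808 ≈ 375.536.

Q* ≈ 376 tubs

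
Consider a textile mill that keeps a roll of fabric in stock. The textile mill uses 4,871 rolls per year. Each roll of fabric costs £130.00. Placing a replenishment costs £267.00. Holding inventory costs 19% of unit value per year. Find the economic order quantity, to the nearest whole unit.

Holding cost H = 0.19 × £130.00 = £24.7000 per unit per year.
EOQ = √(2DS / H) = √(2 × 4,871 × 267 / 24.7).
= √(2,601,114 / 24.7) = √105,308.2591 ≈ 324.512.

Q* ≈ 325 rolls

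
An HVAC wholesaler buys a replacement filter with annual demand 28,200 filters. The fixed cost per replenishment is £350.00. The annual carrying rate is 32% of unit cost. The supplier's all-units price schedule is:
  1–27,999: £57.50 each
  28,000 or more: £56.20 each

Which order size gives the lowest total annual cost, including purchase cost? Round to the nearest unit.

Holding cost per unit per year at price C is H = 0.32·C.
Candidates are each tier's EOQ (if it falls in that tier) and each price-break quantity.
EOQ at £57.50 = 1035.8 (feasible in tier 1): TC = 28,200×£57.50 + (28,200/1035.8)×350 + (1035.8/2)×0.32×£57.50 = £1,640,558.23.
EOQ at £56.20 = 1047.7 < 28000, so use break Q=28000: TC = 28,200×£56.20 + (28,200/28000.0)×350 + (28000.0/2)×0.32×£56.20 = £1,836,968.50.
Lowest total cost is £1,640,558.23 at Q = 1035.8.

Q* ≈ 1,036 filters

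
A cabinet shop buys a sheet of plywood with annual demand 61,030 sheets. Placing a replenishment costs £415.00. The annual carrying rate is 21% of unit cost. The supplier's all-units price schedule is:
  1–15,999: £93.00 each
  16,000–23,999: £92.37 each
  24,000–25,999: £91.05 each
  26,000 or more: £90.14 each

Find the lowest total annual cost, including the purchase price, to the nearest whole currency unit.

Holding cost per unit per year at price C is H = 0.21·C.
Evaluate total cost at each tier's feasible EOQ or, if the EOQ is below the tier, at the tier's minimum quantity.
EOQ at £93.00 = 1610.5 (feasible in tier 1): TC = 61,030×£93.00 + (61,030/1610.5)×415 + (1610.5/2)×0.21×£93.00 = £5,707,242.98.
EOQ at £92.37 = 1616.0 < 16000, so use break Q=16000: TC = 61,030×£92.37 + (61,030/16000.0)×415 + (16000.0/2)×0.21×£92.37 = £5,794,105.67.
EOQ at £91.05 = 1627.7 < 24000, so use break Q=24000: TC = 61,030×£91.05 + (61,030/24000.0)×415 + (24000.0/2)×0.21×£91.05 = £5,787,282.81.
EOQ at £90.14 = 1635.8 < 26000, so use break Q=26000: TC = 61,030×£90.14 + (61,030/26000.0)×415 + (26000.0/2)×0.21×£90.14 = £5,748,300.53.
Lowest total cost among the candidates is at Q = 1610.5.

TC* ≈ £5,707,243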